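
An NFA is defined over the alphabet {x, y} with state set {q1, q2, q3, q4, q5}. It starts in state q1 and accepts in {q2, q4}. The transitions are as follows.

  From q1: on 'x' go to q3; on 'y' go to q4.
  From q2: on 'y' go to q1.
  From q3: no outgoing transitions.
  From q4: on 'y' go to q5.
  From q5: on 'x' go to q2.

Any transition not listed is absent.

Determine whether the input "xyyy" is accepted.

Start in {q1}.
Read 'x': {q1} → {q3}.
Read 'y': {q3} → ∅.
The set is empty and remains empty for the remaining 2 symbols.
The final set ∅ contains no accepting state.

No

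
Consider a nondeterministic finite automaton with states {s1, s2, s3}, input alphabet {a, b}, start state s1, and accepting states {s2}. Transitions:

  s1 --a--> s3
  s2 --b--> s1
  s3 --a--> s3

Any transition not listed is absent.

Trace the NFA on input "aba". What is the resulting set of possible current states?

∅

Start in {s1}.
Read 'a': {s1} → {s3}.
Read 'b': {s3} → ∅.
The set is empty and remains empty for the remaining 1 symbol.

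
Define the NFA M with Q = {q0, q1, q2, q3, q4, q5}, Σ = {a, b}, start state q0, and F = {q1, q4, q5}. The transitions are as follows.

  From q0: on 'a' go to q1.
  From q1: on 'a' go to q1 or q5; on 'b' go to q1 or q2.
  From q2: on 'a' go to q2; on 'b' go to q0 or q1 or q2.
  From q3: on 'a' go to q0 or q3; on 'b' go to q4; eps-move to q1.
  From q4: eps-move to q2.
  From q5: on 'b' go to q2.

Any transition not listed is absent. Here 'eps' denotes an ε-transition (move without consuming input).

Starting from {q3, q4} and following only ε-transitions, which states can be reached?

{q1, q2, q3, q4}

Begin with {q3, q4}.
ε-move q4 → q2; add q2.
ε-move q3 → q1; add q1.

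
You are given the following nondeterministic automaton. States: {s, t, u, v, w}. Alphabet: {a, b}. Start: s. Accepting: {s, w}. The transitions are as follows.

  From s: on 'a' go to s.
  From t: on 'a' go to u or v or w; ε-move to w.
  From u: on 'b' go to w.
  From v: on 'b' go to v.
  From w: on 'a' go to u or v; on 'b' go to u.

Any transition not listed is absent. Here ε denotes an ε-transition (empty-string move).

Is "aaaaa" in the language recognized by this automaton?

Yes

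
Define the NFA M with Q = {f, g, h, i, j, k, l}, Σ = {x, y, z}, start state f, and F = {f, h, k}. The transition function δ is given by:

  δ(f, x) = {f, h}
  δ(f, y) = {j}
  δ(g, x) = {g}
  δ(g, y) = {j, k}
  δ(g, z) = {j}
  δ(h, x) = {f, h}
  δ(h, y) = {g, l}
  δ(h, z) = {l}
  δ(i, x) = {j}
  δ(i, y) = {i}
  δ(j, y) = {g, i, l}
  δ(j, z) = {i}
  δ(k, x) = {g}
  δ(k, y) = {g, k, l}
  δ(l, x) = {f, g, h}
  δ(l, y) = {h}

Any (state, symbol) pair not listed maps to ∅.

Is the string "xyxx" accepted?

Start in {f}.
Read 'x': {f} → {f, h}.
Read 'y': {f, h} → {g, j, l}.
Read 'x': {g, j, l} → {f, g, h}.
Read 'x': {f, g, h} → {f, g, h}.
The final set {f, g, h} contains the accepting states f, h.

Yes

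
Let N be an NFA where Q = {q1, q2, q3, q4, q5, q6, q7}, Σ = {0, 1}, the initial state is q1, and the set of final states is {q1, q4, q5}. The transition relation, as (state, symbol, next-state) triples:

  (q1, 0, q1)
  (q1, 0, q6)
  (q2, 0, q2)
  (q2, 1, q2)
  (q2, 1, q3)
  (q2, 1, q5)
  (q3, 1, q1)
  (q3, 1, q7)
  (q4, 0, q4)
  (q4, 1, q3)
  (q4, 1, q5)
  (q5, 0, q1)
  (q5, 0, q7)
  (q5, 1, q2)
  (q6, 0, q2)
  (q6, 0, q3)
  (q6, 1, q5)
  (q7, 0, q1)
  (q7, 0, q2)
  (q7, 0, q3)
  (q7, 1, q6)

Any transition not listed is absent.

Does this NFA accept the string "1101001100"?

Start in {q1}.
Read '1': q1→∅; now ∅.
The set is empty and remains empty for the remaining 9 symbols.
The final set ∅ contains no accepting state.

No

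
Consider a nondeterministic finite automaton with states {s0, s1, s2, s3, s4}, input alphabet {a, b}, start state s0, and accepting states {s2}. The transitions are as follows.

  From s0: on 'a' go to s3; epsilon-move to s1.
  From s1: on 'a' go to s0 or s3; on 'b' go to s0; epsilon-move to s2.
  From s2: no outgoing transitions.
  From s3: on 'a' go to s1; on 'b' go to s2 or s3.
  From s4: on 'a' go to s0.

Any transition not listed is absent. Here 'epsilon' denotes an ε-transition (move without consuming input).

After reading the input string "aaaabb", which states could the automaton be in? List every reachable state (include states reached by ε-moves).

Start: ε-closure({s0}) = {s0, s1, s2}.
Read 'a': s0→{s3}, s1→{s0, s3}, s2→∅; union {s0, s3}; ε-closure = {s0, s1, s2, s3}.
Read 'a': s0→{s3}, s1→{s0, s3}, s2→∅, s3→{s1}; union {s0, s1, s3}; ε-closure = {s0, s1, s2, s3}.
Read 'a': s0→{s3}, s1→{s0, s3}, s2→∅, s3→{s1}; union {s0, s1, s3}; ε-closure = {s0, s1, s2, s3}.
Read 'a': s0→{s3}, s1→{s0, s3}, s2→∅, s3→{s1}; union {s0, s1, s3}; ε-closure = {s0, s1, s2, s3}.
Read 'b': s0→∅, s1→{s0}, s2→∅, s3→{s2, s3}; union {s0, s2, s3}; ε-closure = {s0, s1, s2, s3}.
Read 'b': s0→∅, s1→{s0}, s2→∅, s3→{s2, s3}; union {s0, s2, s3}; ε-closure = {s0, s1, s2, s3}.

{s0, s1, s2, s3}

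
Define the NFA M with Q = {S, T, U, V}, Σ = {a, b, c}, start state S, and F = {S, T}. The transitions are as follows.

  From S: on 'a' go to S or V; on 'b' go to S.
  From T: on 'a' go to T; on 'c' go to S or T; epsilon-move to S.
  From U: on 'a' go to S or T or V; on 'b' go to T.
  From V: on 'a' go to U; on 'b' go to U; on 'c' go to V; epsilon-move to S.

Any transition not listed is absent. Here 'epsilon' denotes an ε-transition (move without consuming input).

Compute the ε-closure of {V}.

{S, V}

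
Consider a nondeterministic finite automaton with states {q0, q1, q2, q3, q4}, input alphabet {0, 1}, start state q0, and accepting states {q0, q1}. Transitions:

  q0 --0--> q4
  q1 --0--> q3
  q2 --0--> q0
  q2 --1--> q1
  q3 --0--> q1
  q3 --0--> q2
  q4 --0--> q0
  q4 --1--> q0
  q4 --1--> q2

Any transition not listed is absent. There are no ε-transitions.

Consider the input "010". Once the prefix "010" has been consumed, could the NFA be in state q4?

Start in {q0}.
Read '0': q0→{q4}; now {q4}.
Read '1': q4→{q0, q2}; now {q0, q2}.
Read '0': q0→{q4}, q2→{q0}; now {q0, q4}.
State q4 is in {q0, q4}.

Yes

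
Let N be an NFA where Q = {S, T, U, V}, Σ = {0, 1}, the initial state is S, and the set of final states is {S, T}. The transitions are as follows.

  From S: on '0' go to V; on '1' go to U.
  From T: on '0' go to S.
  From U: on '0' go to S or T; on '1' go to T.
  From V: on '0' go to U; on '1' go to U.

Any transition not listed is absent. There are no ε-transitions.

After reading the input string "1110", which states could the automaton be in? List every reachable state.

∅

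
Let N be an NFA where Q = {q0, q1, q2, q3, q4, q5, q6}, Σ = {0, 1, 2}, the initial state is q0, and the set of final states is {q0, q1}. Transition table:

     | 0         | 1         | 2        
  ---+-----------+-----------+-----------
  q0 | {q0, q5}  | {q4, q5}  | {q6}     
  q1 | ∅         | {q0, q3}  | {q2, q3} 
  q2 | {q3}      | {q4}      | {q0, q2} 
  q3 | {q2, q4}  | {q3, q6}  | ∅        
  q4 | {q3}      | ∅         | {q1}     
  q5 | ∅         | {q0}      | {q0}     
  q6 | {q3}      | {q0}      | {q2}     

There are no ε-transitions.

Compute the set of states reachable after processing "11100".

{q2, q4}

Start in {q0}.
Read '1': q0→{q4, q5}; now {q4, q5}.
Read '1': q4→∅, q5→{q0}; now {q0}.
Read '1': q0→{q4, q5}; now {q4, q5}.
Read '0': q4→{q3}, q5→∅; now {q3}.
Read '0': q3→{q2, q4}; now {q2, q4}.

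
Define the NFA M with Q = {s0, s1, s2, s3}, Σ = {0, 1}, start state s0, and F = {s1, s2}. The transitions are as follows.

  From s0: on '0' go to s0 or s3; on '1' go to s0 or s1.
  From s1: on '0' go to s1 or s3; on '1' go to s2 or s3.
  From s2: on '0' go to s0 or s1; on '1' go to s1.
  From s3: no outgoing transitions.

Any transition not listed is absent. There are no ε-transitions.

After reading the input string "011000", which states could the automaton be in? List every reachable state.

Start in {s0}.
Read '0': s0→{s0, s3}; now {s0, s3}.
Read '1': s0→{s0, s1}, s3→∅; now {s0, s1}.
Read '1': s0→{s0, s1}, s1→{s2, s3}; now {s0, s1, s2, s3}.
Read '0': s0→{s0, s3}, s1→{s1, s3}, s2→{s0, s1}, s3→∅; now {s0, s1, s3}.
Read '0': s0→{s0, s3}, s1→{s1, s3}, s3→∅; now {s0, s1, s3}.
Read '0': s0→{s0, s3}, s1→{s1, s3}, s3→∅; now {s0, s1, s3}.

{s0, s1, s3}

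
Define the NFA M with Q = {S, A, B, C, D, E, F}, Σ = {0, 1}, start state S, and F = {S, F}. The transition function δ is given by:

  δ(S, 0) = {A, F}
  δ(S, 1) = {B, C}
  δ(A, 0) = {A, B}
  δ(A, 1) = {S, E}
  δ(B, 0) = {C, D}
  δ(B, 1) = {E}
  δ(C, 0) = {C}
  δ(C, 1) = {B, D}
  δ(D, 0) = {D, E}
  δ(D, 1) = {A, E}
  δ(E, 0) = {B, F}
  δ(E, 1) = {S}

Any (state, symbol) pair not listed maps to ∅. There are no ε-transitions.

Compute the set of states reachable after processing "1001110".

{A, B, C, D, E, F}

Start in {S}.
Read '1': S→{B, C}; now {B, C}.
Read '0': B→{C, D}, C→{C}; now {C, D}.
Read '0': C→{C}, D→{D, E}; now {C, D, E}.
Read '1': C→{B, D}, D→{A, E}, E→{S}; now {S, A, B, D, E}.
Read '1': S→{B, C}, A→{S, E}, B→{E}, D→{A, E}, E→{S}; now {S, A, B, C, E}.
Read '1': S→{B, C}, A→{S, E}, B→{E}, C→{B, D}, E→{S}; now {S, B, C, D, E}.
Read '0': S→{A, F}, B→{C, D}, C→{C}, D→{D, E}, E→{B, F}; now {A, B, C, D, E, F}.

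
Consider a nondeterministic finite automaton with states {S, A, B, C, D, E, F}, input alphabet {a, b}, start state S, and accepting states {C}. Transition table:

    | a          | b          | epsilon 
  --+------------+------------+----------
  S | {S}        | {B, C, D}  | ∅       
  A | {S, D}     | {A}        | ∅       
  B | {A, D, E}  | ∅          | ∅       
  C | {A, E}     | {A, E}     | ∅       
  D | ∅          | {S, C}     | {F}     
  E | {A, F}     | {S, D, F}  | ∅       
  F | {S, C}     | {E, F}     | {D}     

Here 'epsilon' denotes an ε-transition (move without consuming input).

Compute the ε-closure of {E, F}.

Begin with {E, F}.
ε-move F → D; add D.

{D, E, F}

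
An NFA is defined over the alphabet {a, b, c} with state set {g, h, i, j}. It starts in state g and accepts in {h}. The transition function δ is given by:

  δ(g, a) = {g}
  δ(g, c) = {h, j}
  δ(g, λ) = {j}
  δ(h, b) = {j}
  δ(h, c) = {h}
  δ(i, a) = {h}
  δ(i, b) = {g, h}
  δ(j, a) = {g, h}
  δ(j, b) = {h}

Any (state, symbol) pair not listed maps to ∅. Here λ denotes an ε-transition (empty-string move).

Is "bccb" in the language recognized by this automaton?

No

Start: ε-closure({g}) = {g, j}.
Read 'b': {g, j} → {h}.
Read 'c': {h} → {h}.
Read 'c': {h} → {h}.
Read 'b': {h} → {j}.
The final set {j} contains no accepting state.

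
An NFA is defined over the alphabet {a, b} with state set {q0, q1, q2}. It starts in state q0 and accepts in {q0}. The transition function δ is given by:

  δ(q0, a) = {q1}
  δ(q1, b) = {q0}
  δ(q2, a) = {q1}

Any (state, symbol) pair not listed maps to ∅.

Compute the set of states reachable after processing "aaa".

∅

Start in {q0}.
Read 'a': {q0} → {q1}.
Read 'a': {q1} → ∅.
The set is empty and remains empty for the remaining 1 symbol.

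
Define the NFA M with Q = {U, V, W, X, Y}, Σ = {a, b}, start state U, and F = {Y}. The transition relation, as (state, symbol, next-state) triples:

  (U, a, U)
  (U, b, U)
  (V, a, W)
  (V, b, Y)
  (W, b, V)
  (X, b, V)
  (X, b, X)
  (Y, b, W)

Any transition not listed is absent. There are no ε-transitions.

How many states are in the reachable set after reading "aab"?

Start in {U}.
Read 'a': U→{U}; now {U}.
Read 'a': U→{U}; now {U}.
Read 'b': U→{U}; now {U}.
That set has 1 state.

1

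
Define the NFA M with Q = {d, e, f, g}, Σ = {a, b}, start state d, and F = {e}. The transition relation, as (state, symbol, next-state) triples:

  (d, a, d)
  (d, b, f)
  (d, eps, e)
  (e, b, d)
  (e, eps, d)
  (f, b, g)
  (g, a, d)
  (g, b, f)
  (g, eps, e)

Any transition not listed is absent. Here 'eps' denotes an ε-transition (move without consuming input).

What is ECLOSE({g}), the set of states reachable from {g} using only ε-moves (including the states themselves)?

{d, e, g}

Begin with {g}.
ε-move g → e; add e.
ε-move e → d; add d.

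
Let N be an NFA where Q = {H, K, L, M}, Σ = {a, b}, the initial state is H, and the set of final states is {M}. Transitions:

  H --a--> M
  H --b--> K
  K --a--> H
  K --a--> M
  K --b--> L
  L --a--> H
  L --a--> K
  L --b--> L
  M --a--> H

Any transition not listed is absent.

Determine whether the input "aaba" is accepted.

Yes

Start in {H}.
Read 'a': {H} → {M}.
Read 'a': {M} → {H}.
Read 'b': {H} → {K}.
Read 'a': {K} → {H, M}.
The final set {H, M} contains the accepting state M.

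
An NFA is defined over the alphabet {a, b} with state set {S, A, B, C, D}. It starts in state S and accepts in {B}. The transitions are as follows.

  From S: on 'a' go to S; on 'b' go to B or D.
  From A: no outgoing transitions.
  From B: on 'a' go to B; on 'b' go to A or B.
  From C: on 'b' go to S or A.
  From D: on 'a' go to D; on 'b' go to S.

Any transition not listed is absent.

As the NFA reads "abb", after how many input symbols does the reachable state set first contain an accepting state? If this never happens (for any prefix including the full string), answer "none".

Start in {S}.
Read 'a': {S} → {S}.
Read 'b': {S} → {B, D}.
None of the earlier sets intersect F, but {B, D} does.

2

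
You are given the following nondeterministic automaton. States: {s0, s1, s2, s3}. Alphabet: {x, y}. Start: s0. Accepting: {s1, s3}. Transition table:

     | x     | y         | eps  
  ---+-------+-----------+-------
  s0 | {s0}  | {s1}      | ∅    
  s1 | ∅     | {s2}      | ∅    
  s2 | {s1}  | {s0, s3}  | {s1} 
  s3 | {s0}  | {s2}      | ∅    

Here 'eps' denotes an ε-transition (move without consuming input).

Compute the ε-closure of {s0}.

{s0}

Begin with {s0}.
No ε-moves leave this set, so the closure equals the set itself.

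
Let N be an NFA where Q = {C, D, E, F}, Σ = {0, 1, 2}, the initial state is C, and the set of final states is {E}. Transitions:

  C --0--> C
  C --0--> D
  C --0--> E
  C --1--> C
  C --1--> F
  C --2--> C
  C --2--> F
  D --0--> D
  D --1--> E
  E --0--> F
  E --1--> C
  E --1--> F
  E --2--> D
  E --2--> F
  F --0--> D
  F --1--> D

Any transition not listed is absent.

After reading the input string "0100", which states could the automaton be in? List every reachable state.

{C, D, E, F}

Start in {C}.
Read '0': {C} → {C, D, E}.
Read '1': {C, D, E} → {C, E, F}.
Read '0': {C, E, F} → {C, D, E, F}.
Read '0': {C, D, E, F} → {C, D, E, F}.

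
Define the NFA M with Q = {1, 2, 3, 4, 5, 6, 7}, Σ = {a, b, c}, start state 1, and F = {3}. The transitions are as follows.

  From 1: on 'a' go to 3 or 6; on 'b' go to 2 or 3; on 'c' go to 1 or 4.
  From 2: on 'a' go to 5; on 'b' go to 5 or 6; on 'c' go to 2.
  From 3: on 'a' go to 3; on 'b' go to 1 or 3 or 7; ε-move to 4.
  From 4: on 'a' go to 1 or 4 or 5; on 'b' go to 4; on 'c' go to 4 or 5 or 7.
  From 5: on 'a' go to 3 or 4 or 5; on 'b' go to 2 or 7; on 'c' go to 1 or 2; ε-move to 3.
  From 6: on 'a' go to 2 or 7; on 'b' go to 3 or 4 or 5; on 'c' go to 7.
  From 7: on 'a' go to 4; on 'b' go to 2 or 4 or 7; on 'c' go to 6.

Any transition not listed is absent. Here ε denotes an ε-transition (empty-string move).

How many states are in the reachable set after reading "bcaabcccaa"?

Start in {1}.
Read 'b': 1→{2, 3}; union {2, 3}; ε-closure = {2, 3, 4}.
Read 'c': 2→{2}, 3→∅, 4→{4, 5, 7}; union {2, 4, 5, 7}; ε-closure = {2, 3, 4, 5, 7}.
Read 'a': 2→{5}, 3→{3}, 4→{1, 4, 5}, 5→{3, 4, 5}, 7→{4}; now {1, 3, 4, 5}.
Read 'a': 1→{3, 6}, 3→{3}, 4→{1, 4, 5}, 5→{3, 4, 5}; now {1, 3, 4, 5, 6}.
Read 'b': 1→{2, 3}, 3→{1, 3, 7}, 4→{4}, 5→{2, 7}, 6→{3, 4, 5}; now {1, 2, 3, 4, 5, 7}.
Read 'c': 1→{1, 4}, 2→{2}, 3→∅, 4→{4, 5, 7}, 5→{1, 2}, 7→{6}; union {1, 2, 4, 5, 6, 7}; ε-closure = {1, 2, 3, 4, 5, 6, 7}.
Read 'c': 1→{1, 4}, 2→{2}, 3→∅, 4→{4, 5, 7}, 5→{1, 2}, 6→{7}, 7→{6}; union {1, 2, 4, 5, 6, 7}; ε-closure = {1, 2, 3, 4, 5, 6, 7}.
Read 'c': 1→{1, 4}, 2→{2}, 3→∅, 4→{4, 5, 7}, 5→{1, 2}, 6→{7}, 7→{6}; union {1, 2, 4, 5, 6, 7}; ε-closure = {1, 2, 3, 4, 5, 6, 7}.
Read 'a': 1→{3, 6}, 2→{5}, 3→{3}, 4→{1, 4, 5}, 5→{3, 4, 5}, 6→{2, 7}, 7→{4}; now {1, 2, 3, 4, 5, 6, 7}.
Read 'a': 1→{3, 6}, 2→{5}, 3→{3}, 4→{1, 4, 5}, 5→{3, 4, 5}, 6→{2, 7}, 7→{4}; now {1, 2, 3, 4, 5, 6, 7}.
That set has 7 states.

7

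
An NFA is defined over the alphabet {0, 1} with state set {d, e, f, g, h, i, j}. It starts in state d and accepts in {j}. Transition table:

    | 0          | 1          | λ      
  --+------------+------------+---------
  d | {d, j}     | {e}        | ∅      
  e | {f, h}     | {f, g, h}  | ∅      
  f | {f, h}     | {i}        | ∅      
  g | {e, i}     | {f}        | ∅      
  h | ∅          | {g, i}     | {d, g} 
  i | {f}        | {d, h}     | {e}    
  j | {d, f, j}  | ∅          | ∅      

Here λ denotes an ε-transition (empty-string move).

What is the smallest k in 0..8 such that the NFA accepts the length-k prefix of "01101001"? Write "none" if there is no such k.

1

Start in {d}.
Read '0': d→{d, j}; now {d, j}.
None of the earlier sets intersect F, but {d, j} does.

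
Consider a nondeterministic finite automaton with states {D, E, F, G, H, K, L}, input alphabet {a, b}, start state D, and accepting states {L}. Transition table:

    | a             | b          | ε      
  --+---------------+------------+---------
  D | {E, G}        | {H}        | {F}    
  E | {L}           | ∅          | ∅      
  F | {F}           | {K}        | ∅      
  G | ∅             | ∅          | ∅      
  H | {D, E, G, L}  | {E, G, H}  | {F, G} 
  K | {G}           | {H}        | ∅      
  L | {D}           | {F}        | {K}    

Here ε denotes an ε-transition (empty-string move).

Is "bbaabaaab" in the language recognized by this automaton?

No

Start: ε-closure({D}) = {D, F}.
Read 'b': {D, F} → {F, G, H, K}.
Read 'b': {F, G, H, K} → {E, F, G, H, K}.
Read 'a': {E, F, G, H, K} → {D, E, F, G, K, L}.
Read 'a': {D, E, F, G, K, L} → {D, E, F, G, K, L}.
Read 'b': {D, E, F, G, K, L} → {F, G, H, K}.
Read 'a': {F, G, H, K} → {D, E, F, G, K, L}.
Read 'a': {D, E, F, G, K, L} → {D, E, F, G, K, L}.
Read 'a': {D, E, F, G, K, L} → {D, E, F, G, K, L}.
Read 'b': {D, E, F, G, K, L} → {F, G, H, K}.
The final set {F, G, H, K} contains no accepting state.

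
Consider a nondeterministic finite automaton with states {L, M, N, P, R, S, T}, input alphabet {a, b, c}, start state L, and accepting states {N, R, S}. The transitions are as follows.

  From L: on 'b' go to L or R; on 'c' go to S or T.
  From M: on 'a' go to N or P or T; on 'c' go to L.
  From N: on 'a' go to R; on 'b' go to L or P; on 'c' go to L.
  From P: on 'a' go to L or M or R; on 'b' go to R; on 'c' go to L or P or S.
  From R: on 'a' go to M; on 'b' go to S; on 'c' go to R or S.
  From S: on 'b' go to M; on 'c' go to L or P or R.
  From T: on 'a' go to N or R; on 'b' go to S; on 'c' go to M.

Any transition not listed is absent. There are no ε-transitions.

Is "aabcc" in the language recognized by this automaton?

No

Start in {L}.
Read 'a': L→∅; now ∅.
The set is empty and remains empty for the remaining 4 symbols.
The final set ∅ contains no accepting state.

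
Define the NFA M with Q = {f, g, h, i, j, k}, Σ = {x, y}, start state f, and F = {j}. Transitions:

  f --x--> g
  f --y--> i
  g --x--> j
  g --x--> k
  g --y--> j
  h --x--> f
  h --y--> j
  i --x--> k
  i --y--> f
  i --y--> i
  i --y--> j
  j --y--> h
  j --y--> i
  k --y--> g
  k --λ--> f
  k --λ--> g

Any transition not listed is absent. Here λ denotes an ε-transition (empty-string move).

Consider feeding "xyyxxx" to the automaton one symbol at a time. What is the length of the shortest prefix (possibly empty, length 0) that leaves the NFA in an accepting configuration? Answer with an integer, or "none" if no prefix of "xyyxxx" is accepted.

2

Start in {f}.
Read 'x': f→{g}; now {g}.
Read 'y': g→{j}; now {j}.
None of the earlier sets intersect F, but {j} does.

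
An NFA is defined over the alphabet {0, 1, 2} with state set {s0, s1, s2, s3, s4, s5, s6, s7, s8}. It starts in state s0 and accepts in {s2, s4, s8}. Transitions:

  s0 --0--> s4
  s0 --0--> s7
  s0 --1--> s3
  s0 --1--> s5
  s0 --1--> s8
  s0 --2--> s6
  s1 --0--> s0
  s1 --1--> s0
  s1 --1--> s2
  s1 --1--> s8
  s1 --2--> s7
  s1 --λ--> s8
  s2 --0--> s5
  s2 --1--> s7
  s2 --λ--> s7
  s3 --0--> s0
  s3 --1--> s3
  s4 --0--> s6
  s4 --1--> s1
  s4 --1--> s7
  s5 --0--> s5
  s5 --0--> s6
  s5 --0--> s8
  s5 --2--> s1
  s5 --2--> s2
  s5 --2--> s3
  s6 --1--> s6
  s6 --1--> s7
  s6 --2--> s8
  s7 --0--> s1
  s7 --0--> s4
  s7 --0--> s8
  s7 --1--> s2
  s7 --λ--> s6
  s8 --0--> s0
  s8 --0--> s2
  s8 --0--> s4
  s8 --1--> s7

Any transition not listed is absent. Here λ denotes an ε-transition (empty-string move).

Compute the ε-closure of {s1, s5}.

{s1, s5, s8}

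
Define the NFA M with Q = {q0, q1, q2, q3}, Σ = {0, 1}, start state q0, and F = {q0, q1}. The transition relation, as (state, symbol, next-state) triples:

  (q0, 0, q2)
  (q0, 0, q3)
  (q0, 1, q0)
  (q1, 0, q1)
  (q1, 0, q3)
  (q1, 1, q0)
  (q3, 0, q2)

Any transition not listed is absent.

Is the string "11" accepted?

Start in {q0}.
Read '1': q0→{q0}; now {q0}.
Read '1': q0→{q0}; now {q0}.
The final set {q0} contains the accepting state q0.

Yes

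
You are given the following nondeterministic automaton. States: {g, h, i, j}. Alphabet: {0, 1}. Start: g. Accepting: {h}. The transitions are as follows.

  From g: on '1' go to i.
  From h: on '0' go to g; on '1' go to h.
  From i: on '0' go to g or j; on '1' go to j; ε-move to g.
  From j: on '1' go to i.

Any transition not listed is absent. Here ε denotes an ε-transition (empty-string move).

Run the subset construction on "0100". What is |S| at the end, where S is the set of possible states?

Start in {g}.
Read '0': g→∅; now ∅.
The set is empty and remains empty for the remaining 3 symbols.
That set has 0 states.

0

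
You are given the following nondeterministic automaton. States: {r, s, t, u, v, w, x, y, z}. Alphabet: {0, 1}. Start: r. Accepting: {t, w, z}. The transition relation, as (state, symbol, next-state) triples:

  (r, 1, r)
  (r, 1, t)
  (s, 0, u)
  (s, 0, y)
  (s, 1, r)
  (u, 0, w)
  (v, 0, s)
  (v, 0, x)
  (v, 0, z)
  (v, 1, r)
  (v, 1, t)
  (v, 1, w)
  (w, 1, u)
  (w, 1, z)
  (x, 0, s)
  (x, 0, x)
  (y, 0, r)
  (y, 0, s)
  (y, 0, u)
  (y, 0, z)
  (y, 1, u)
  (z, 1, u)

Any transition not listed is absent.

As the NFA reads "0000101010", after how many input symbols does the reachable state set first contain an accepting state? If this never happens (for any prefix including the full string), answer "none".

none

Start in {r}.
Read '0': {r} → ∅.
The set is empty and remains empty for the remaining 9 symbols.
No reachable set along the way intersects F.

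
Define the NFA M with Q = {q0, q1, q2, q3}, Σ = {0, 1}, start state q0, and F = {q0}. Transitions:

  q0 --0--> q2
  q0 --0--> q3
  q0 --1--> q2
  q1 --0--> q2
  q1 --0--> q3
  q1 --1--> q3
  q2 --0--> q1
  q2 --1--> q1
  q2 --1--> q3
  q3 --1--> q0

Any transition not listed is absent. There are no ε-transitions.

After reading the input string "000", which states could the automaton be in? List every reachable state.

Start in {q0}.
Read '0': {q0} → {q2, q3}.
Read '0': {q2, q3} → {q1}.
Read '0': {q1} → {q2, q3}.

{q2, q3}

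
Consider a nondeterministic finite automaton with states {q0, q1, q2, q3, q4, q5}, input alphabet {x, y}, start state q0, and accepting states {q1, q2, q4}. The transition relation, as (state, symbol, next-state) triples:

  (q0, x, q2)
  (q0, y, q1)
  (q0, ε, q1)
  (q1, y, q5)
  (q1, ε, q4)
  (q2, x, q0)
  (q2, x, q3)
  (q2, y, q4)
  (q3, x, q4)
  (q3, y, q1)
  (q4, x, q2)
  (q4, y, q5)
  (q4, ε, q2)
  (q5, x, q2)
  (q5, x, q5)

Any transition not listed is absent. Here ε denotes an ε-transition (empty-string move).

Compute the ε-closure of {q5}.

{q5}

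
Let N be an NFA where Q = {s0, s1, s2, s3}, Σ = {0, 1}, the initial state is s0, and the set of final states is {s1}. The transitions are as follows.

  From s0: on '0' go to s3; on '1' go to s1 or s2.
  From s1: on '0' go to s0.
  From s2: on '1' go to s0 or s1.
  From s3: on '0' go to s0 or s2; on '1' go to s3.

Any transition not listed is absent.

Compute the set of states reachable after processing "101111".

{s0, s1}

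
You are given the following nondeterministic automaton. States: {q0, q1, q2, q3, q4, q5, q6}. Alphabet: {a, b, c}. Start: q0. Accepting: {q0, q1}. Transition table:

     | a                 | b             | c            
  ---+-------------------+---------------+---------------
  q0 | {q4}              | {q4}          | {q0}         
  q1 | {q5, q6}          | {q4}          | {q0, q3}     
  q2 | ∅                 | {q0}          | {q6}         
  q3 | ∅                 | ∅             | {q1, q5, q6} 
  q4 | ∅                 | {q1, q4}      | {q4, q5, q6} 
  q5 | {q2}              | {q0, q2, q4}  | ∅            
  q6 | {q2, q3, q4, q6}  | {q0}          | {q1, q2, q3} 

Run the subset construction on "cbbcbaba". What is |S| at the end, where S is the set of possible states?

3

Start in {q0}.
Read 'c': q0→{q0}; now {q0}.
Read 'b': q0→{q4}; now {q4}.
Read 'b': q4→{q1, q4}; now {q1, q4}.
Read 'c': q1→{q0, q3}, q4→{q4, q5, q6}; now {q0, q3, q4, q5, q6}.
Read 'b': q0→{q4}, q3→∅, q4→{q1, q4}, q5→{q0, q2, q4}, q6→{q0}; now {q0, q1, q2, q4}.
Read 'a': q0→{q4}, q1→{q5, q6}, q2→∅, q4→∅; now {q4, q5, q6}.
Read 'b': q4→{q1, q4}, q5→{q0, q2, q4}, q6→{q0}; now {q0, q1, q2, q4}.
Read 'a': q0→{q4}, q1→{q5, q6}, q2→∅, q4→∅; now {q4, q5, q6}.
That set has 3 states.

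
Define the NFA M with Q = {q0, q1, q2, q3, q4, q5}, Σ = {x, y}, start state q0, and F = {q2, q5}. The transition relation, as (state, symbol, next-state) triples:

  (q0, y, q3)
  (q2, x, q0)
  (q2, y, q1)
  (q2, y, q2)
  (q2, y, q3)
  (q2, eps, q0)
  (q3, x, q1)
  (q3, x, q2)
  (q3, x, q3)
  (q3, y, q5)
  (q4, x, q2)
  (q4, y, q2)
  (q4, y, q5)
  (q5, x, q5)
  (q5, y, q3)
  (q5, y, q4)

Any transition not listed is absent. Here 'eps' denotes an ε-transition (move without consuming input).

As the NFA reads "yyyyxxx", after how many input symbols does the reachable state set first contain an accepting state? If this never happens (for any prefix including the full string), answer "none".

Start in {q0}.
Read 'y': q0→{q3}; now {q3}.
Read 'y': q3→{q5}; now {q5}.
None of the earlier sets intersect F, but {q5} does.

2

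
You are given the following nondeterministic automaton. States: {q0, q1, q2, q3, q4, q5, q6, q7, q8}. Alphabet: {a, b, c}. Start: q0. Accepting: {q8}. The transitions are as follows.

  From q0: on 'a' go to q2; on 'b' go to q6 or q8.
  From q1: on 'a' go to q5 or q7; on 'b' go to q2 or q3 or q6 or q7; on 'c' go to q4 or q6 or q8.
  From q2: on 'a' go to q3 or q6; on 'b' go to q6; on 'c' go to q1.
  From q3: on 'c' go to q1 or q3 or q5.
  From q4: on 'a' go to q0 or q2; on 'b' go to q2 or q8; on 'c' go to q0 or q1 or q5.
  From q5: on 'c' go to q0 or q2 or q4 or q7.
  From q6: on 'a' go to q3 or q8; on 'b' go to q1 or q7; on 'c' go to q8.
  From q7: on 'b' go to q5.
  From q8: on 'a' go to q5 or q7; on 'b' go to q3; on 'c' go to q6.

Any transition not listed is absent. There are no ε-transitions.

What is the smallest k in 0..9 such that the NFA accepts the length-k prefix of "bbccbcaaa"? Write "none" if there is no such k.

1

Start in {q0}.
Read 'b': {q0} → {q6, q8}.
None of the earlier sets intersect F, but {q6, q8} does.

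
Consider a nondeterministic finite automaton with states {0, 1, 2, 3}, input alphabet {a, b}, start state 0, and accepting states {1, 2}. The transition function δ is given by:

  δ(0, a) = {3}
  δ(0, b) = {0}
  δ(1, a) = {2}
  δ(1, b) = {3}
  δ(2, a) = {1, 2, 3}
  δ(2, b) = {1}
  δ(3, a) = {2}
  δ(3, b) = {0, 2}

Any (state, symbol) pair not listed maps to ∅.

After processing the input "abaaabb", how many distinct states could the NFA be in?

Start in {0}.
Read 'a': 0→{3}; now {3}.
Read 'b': 3→{0, 2}; now {0, 2}.
Read 'a': 0→{3}, 2→{1, 2, 3}; now {1, 2, 3}.
Read 'a': 1→{2}, 2→{1, 2, 3}, 3→{2}; now {1, 2, 3}.
Read 'a': 1→{2}, 2→{1, 2, 3}, 3→{2}; now {1, 2, 3}.
Read 'b': 1→{3}, 2→{1}, 3→{0, 2}; now {0, 1, 2, 3}.
Read 'b': 0→{0}, 1→{3}, 2→{1}, 3→{0, 2}; now {0, 1, 2, 3}.
That set has 4 states.

4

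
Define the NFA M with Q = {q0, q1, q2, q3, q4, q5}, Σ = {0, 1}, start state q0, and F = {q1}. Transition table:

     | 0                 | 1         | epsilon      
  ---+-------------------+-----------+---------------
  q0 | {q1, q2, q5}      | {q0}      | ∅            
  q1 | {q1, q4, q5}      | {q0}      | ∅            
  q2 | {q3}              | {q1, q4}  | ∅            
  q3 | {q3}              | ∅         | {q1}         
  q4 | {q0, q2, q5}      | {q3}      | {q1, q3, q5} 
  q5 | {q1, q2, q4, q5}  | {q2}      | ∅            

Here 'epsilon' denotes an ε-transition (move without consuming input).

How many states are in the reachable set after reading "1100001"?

6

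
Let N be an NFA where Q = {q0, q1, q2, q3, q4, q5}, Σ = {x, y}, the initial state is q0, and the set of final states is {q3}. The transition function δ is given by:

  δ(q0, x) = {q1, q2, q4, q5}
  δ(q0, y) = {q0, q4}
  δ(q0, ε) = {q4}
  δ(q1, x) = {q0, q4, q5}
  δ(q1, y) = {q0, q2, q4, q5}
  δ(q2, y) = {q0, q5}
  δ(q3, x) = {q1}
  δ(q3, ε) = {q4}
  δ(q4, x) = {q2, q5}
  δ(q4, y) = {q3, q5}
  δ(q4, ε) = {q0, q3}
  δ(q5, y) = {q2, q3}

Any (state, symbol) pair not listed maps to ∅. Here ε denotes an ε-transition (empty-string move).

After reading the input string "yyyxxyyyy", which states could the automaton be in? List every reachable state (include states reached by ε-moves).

{q0, q2, q3, q4, q5}

Start: ε-closure({q0}) = {q0, q3, q4}.
Read 'y': q0→{q0, q4}, q3→∅, q4→{q3, q5}; now {q0, q3, q4, q5}.
Read 'y': q0→{q0, q4}, q3→∅, q4→{q3, q5}, q5→{q2, q3}; now {q0, q2, q3, q4, q5}.
Read 'y': q0→{q0, q4}, q2→{q0, q5}, q3→∅, q4→{q3, q5}, q5→{q2, q3}; now {q0, q2, q3, q4, q5}.
Read 'x': q0→{q1, q2, q4, q5}, q2→∅, q3→{q1}, q4→{q2, q5}, q5→∅; union {q1, q2, q4, q5}; ε-closure = {q0, q1, q2, q3, q4, q5}.
Read 'x': q0→{q1, q2, q4, q5}, q1→{q0, q4, q5}, q2→∅, q3→{q1}, q4→{q2, q5}, q5→∅; union {q0, q1, q2, q4, q5}; ε-closure = {q0, q1, q2, q3, q4, q5}.
Read 'y': q0→{q0, q4}, q1→{q0, q2, q4, q5}, q2→{q0, q5}, q3→∅, q4→{q3, q5}, q5→{q2, q3}; now {q0, q2, q3, q4, q5}.
Read 'y': q0→{q0, q4}, q2→{q0, q5}, q3→∅, q4→{q3, q5}, q5→{q2, q3}; now {q0, q2, q3, q4, q5}.
Read 'y': q0→{q0, q4}, q2→{q0, q5}, q3→∅, q4→{q3, q5}, q5→{q2, q3}; now {q0, q2, q3, q4, q5}.
Read 'y': q0→{q0, q4}, q2→{q0, q5}, q3→∅, q4→{q3, q5}, q5→{q2, q3}; now {q0, q2, q3, q4, q5}.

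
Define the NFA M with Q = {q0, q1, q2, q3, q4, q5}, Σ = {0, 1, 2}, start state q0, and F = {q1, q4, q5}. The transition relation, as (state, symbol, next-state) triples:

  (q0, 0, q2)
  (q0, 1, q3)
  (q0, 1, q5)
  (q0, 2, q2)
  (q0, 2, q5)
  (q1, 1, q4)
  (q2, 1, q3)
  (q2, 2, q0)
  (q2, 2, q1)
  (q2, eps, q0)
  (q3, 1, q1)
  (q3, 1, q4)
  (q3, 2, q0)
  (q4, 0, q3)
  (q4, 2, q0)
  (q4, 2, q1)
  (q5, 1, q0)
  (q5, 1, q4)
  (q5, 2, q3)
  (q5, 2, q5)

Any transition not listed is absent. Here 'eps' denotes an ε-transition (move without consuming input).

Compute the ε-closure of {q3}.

{q3}

Begin with {q3}.
No ε-moves leave this set, so the closure equals the set itself.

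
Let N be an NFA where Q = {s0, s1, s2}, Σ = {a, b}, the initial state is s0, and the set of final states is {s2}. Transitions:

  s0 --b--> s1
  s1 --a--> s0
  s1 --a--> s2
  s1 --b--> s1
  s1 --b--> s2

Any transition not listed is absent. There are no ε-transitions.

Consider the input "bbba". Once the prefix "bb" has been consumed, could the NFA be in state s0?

No

Start in {s0}.
Read 'b': s0→{s1}; now {s1}.
Read 'b': s1→{s1, s2}; now {s1, s2}.
State s0 is not in {s1, s2}.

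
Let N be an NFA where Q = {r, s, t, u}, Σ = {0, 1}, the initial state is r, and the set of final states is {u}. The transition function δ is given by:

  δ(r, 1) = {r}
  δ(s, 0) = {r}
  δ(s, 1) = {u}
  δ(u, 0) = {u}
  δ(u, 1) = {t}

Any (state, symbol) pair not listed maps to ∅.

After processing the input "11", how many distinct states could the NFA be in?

Start in {r}.
Read '1': r→{r}; now {r}.
Read '1': r→{r}; now {r}.
That set has 1 state.

1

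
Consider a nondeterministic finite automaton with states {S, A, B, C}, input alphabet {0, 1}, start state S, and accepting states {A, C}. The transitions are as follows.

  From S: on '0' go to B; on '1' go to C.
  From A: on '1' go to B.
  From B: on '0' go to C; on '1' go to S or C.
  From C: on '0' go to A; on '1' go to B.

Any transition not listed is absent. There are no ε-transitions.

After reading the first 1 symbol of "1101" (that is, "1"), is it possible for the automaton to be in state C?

Start in {S}.
Read '1': S→{C}; now {C}.
State C is in {C}.

Yes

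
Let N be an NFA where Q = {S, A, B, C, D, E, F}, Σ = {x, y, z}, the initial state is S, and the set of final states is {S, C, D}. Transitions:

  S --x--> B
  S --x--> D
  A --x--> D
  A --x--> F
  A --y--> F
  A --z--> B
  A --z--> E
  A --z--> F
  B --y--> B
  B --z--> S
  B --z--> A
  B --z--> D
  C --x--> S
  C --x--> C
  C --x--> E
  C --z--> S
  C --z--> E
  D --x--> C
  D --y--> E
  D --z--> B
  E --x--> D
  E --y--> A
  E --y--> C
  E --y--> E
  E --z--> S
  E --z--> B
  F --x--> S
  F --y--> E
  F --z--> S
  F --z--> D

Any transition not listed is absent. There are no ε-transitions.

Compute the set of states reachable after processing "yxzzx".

Start in {S}.
Read 'y': S→∅; now ∅.
The set is empty and remains empty for the remaining 4 symbols.

∅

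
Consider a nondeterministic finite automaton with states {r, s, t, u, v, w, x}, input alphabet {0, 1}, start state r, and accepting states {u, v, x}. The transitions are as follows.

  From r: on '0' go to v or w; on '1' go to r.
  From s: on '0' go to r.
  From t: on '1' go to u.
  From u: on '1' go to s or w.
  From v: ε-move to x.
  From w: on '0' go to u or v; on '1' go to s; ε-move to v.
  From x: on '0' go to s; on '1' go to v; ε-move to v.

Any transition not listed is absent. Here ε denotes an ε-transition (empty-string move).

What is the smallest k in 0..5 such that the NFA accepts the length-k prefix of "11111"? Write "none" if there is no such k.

Start in {r}.
Read '1': {r} → {r}.
Read '1': {r} → {r}.
Read '1': {r} → {r}.
Read '1': {r} → {r}.
Read '1': {r} → {r}.
No reachable set along the way intersects F.

none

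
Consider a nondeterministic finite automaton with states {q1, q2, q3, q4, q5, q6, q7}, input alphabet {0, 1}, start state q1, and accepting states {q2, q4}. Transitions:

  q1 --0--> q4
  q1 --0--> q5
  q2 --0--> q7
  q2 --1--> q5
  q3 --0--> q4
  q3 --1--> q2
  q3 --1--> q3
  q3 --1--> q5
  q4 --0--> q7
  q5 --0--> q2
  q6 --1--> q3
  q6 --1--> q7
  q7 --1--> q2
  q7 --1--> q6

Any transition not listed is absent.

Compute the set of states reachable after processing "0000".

∅

Start in {q1}.
Read '0': {q1} → {q4, q5}.
Read '0': {q4, q5} → {q2, q7}.
Read '0': {q2, q7} → {q7}.
Read '0': {q7} → ∅.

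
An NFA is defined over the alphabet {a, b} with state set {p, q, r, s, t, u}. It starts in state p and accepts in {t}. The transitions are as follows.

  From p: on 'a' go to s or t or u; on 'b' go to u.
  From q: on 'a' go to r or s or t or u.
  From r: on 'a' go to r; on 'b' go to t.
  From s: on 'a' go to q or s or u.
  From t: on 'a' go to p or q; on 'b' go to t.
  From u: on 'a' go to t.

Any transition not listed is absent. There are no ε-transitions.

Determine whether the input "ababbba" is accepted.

Start in {p}.
Read 'a': p→{s, t, u}; now {s, t, u}.
Read 'b': s→∅, t→{t}, u→∅; now {t}.
Read 'a': t→{p, q}; now {p, q}.
Read 'b': p→{u}, q→∅; now {u}.
Read 'b': u→∅; now ∅.
The set is empty and remains empty for the remaining 2 symbols.
The final set ∅ contains no accepting state.

No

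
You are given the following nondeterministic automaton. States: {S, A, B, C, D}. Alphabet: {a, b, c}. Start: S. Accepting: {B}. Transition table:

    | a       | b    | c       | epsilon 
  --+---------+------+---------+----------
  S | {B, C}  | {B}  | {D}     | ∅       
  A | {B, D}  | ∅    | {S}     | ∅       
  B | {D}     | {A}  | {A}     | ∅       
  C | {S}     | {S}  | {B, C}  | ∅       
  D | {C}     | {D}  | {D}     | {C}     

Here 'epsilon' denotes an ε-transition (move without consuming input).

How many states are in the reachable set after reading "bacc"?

Start in {S}.
Read 'b': S→{B}; now {B}.
Read 'a': B→{D}; union {D}; ε-closure = {C, D}.
Read 'c': C→{B, C}, D→{D}; now {B, C, D}.
Read 'c': B→{A}, C→{B, C}, D→{D}; now {A, B, C, D}.
That set has 4 states.

4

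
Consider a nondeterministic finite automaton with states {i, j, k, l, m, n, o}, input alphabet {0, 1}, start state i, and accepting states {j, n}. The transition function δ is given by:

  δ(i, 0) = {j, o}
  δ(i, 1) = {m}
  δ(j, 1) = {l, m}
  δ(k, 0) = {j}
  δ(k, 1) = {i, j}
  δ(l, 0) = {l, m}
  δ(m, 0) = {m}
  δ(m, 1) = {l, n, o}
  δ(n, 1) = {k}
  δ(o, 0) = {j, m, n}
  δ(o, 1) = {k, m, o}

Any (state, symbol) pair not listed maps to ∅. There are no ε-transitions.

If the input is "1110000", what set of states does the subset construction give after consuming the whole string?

{m}

Start in {i}.
Read '1': i→{m}; now {m}.
Read '1': m→{l, n, o}; now {l, n, o}.
Read '1': l→∅, n→{k}, o→{k, m, o}; now {k, m, o}.
Read '0': k→{j}, m→{m}, o→{j, m, n}; now {j, m, n}.
Read '0': j→∅, m→{m}, n→∅; now {m}.
Read '0': m→{m}; now {m}.
Read '0': m→{m}; now {m}.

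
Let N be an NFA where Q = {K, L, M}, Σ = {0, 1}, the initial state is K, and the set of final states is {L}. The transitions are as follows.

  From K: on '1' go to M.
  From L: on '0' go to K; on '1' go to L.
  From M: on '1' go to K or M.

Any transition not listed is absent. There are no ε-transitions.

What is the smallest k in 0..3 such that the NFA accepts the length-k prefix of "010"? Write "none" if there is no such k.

none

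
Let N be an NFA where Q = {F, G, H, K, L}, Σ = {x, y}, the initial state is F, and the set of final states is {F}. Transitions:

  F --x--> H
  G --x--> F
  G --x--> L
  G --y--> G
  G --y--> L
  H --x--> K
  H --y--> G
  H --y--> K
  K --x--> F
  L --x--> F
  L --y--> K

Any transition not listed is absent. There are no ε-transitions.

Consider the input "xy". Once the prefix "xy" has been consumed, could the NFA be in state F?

Start in {F}.
Read 'x': {F} → {H}.
Read 'y': {H} → {G, K}.
State F is not in {G, K}.

No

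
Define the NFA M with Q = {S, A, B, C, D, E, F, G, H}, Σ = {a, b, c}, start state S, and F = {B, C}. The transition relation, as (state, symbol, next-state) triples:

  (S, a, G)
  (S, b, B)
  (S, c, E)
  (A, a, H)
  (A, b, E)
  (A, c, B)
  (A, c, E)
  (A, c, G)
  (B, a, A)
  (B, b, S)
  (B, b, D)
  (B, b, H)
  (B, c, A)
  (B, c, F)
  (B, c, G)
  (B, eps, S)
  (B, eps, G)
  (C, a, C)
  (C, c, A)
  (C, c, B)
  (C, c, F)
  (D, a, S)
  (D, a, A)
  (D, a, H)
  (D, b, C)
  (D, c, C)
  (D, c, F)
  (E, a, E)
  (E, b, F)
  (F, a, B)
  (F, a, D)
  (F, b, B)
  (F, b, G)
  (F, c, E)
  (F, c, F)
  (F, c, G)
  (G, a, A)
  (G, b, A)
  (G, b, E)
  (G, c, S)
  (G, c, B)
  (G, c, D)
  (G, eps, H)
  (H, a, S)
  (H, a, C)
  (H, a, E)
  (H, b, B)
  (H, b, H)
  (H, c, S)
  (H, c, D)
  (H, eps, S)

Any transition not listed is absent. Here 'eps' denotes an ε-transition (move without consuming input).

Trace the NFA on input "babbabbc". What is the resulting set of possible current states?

{S, A, B, C, D, E, F, G, H}

Start in {S}.
Read 'b': S→{B}; union {B}; ε-closure = {S, B, G, H}.
Read 'a': S→{G}, B→{A}, G→{A}, H→{S, C, E}; union {S, A, C, E, G}; ε-closure = {S, A, C, E, G, H}.
Read 'b': S→{B}, A→{E}, C→∅, E→{F}, G→{A, E}, H→{B, H}; union {A, B, E, F, H}; ε-closure = {S, A, B, E, F, G, H}.
Read 'b': S→{B}, A→{E}, B→{S, D, H}, E→{F}, F→{B, G}, G→{A, E}, H→{B, H}; now {S, A, B, D, E, F, G, H}.
Read 'a': S→{G}, A→{H}, B→{A}, D→{S, A, H}, E→{E}, F→{B, D}, G→{A}, H→{S, C, E}; now {S, A, B, C, D, E, G, H}.
Read 'b': S→{B}, A→{E}, B→{S, D, H}, C→∅, D→{C}, E→{F}, G→{A, E}, H→{B, H}; union {S, A, B, C, D, E, F, H}; ε-closure = {S, A, B, C, D, E, F, G, H}.
Read 'b': S→{B}, A→{E}, B→{S, D, H}, C→∅, D→{C}, E→{F}, F→{B, G}, G→{A, E}, H→{B, H}; now {S, A, B, C, D, E, F, G, H}.
Read 'c': S→{E}, A→{B, E, G}, B→{A, F, G}, C→{A, B, F}, D→{C, F}, E→∅, F→{E, F, G}, G→{S, B, D}, H→{S, D}; union {S, A, B, C, D, E, F, G}; ε-closure = {S, A, B, C, D, E, F, G, H}.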